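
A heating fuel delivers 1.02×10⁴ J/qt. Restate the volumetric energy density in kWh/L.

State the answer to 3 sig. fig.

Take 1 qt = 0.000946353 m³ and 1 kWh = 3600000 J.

0.00299 kWh/L

1.02×10⁴ J/qt ÷ 0.000946353 m³/qt = 1.07782×10⁷ J/m³
1.07782×10⁷ J/m³ ÷ 3600000 J/kWh × 0.001 m³/L = 0.00299394 kWh/L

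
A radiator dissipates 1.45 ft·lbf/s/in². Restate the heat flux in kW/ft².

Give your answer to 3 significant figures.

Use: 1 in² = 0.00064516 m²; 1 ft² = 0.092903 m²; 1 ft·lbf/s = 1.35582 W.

0.283 kW/ft²

1.45 ft·lbf/s/in² × 1.35582 W/ft·lbf/s ÷ 0.00064516 m²/in² = 3047.21 W/m²
3047.21 W/m² ÷ 1000 W/kW × 0.092903 m²/ft² = 0.283095 kW/ft²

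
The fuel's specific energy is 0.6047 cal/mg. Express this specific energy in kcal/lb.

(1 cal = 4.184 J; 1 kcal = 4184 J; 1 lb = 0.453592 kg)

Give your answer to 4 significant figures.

0.6047 cal/mg × 4.184 J/cal ÷ 10⁻⁶ kg/mg = 2.53006×10⁶ J/kg
2.53006×10⁶ J/kg ÷ 4184 J/kcal × 0.453592 kg/lb = 274.287 kcal/lb

274.3 kcal/lb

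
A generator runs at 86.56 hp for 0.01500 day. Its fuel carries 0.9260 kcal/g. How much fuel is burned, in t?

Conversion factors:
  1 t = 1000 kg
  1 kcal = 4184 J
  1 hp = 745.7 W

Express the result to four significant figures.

0.02159 t

86.56 hp → 64547.8 W
0.01500 day → 1296 s
E = P × t = 64547.8 × 1296 = 8.36539×10⁷ J
0.9260 kcal/g → 3.87438×10⁶ J/kg
m = E / e_s = 8.36539×10⁷ / 3.87438×10⁶ = 21.5916 kg
In t: 21.5916 / 1000 = 0.0215916 t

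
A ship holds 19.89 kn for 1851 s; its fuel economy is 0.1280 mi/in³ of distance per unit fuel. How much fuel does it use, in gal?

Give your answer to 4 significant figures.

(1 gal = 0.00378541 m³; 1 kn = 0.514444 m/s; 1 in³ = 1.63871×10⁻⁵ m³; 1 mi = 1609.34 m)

0.3980 gal

19.89 kn → 10.2323 m/s
d = v × t = 10.2323 × 1851 = 18940 m
0.1280 mi/in³ → 1.25706×10⁷ m/m³
V = d / (distance per unit fuel) = 18940 / 1.25706×10⁷ = 0.00150669 m³
In gal: 0.00150669 / 0.00378541 = 0.398026 gal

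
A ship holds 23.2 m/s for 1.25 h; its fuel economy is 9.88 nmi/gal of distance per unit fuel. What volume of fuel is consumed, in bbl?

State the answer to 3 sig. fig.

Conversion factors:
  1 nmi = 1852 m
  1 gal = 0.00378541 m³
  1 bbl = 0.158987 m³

1.25 h → 4500 s
d = v × t = 23.2 × 4500 = 104400 m
9.88 nmi/gal → 4.83376×10⁶ m/m³
V = d / (distance per unit fuel) = 104400 / 4.83376×10⁶ = 0.0215981 m³
In bbl: 0.0215981 / 0.158987 = 0.135848 bbl

0.136 bbl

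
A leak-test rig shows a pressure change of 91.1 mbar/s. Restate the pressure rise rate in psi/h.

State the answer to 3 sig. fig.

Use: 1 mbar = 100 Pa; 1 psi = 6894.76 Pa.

4760 psi/h

91.1 mbar/s × 100 Pa/mbar = 9110 Pa/s
9110 Pa/s ÷ 6894.76 Pa/psi × 3600 s/h = 4756.66 psi/h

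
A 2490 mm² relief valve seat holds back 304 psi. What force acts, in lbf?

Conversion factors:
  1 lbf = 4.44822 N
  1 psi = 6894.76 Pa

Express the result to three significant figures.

304 psi × 6894.76 → 2.09601×10⁶ Pa
2490 mm² × 10⁻⁶ → 0.00249 m²
F = P × A = 2.09601×10⁶ Pa × 0.00249 m² = 5219.06 N
5219.06 N ÷ (4.44822 N/lbf) = 1173.29 lbf

1170 lbf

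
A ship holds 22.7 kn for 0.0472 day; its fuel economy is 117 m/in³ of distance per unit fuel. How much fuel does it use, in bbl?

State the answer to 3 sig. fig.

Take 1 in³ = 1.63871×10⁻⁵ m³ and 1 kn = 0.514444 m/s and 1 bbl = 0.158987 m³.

0.0420 bbl

22.7 kn → 11.6779 m/s
0.0472 day → 4078.08 s
d = v × t = 11.6779 × 4078.08 = 47623.4 m
117 m/in³ → 7.13976×10⁶ m/m³
V = d / (distance per unit fuel) = 47623.4 / 7.13976×10⁶ = 0.00667017 m³
In bbl: 0.00667017 / 0.158987 = 0.0419542 bbl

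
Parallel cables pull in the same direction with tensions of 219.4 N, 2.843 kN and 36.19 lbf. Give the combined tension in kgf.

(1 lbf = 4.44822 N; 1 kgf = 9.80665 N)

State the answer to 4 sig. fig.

328.7 kgf

219.4 N (already N)
2.843 kN × 1000 = 2843 N
36.19 lbf × 4.44822 = 160.981 N
Sum: 219.4 + 2843 + 160.981 = 3223.38 N
In kgf: 3223.38 / 9.80665 = 328.693 kgf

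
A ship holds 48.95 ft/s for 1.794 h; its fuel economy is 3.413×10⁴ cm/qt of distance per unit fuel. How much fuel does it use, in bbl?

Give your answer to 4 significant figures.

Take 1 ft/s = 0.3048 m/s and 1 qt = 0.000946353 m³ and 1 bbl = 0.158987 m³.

1.681 bbl

48.95 ft/s → 14.92 m/s
1.794 h → 6458.4 s
d = v × t = 14.92 × 6458.4 = 96359.3 m
3.413×10⁴ cm/qt → 360648 m/m³
V = d / (distance per unit fuel) = 96359.3 / 360648 = 0.267184 m³
In bbl: 0.267184 / 0.158987 = 1.68054 bbl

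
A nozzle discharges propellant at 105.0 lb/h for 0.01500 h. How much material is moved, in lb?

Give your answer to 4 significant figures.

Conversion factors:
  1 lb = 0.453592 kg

1.575 lb

105.0 lb/h → 0.0132298 kg/s
0.01500 h → 54 s
m = ṁ × t = 0.0132298 × 54 = 0.714409 kg
In lb: 0.714409 / 0.453592 = 1.575 lb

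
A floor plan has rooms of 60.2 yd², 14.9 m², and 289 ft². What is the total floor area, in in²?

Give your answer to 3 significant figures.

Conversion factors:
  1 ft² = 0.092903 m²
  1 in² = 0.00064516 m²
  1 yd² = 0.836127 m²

1.43×10⁵ in²

60.2 yd² × 0.836127 = 50.3348 m²
14.9 m² (already m²)
289 ft² × 0.092903 = 26.849 m²
Sum: 50.3348 + 14.9 + 26.849 = 92.0838 m²
In in²: 92.0838 / 0.00064516 = 142730 in²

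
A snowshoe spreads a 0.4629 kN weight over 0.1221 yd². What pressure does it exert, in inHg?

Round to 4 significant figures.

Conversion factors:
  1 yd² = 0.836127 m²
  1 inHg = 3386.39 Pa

0.4629 kN × 1000 → 462.9 N
0.1221 yd² × 0.836127 → 0.102091 m²
P = F / A = 462.9 N / 0.102091 m² = 4534.19 Pa
4534.19 Pa ÷ (3386.39 Pa/inHg) = 1.33895 inHg

1.339 inHg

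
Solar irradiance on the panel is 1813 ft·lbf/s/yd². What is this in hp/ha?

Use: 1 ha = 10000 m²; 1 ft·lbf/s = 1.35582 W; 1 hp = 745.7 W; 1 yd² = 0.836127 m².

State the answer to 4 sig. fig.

3.942×10⁴ hp/ha

1813 ft·lbf/s/yd² × 1.35582 W/ft·lbf/s ÷ 0.836127 m²/yd² = 2939.87 W/m²
2939.87 W/m² ÷ 745.7 W/hp × 10000 m²/ha = 39424.3 hp/ha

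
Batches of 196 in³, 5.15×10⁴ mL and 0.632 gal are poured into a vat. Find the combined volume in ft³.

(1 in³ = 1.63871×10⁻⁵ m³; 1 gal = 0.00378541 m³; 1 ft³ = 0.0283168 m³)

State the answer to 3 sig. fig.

196 in³ × 1.63871×10⁻⁵ = 0.00321187 m³
5.15×10⁴ mL × 10⁻⁶ = 0.0515 m³
0.632 gal × 0.00378541 = 0.00239238 m³
Sum: 0.00321187 + 0.0515 + 0.00239238 = 0.0571042 m³
In ft³: 0.0571042 / 0.0283168 = 2.01662 ft³

2.02 ft³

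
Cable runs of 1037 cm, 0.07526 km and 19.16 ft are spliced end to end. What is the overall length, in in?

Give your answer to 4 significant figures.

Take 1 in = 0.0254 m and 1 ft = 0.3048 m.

1037 cm × 0.01 = 10.37 m
0.07526 km × 1000 = 75.26 m
19.16 ft × 0.3048 = 5.83997 m
Total: 10.37 + 75.26 + 5.83997 = 91.47 m
In in: 91.47 / 0.0254 = 3601.18 in

3601 in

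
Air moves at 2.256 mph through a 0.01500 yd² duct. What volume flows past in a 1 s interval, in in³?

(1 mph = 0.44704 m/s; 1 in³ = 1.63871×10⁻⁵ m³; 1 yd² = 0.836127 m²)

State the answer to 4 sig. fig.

2.256 mph × 0.44704 → 1.00852 m/s
0.01500 yd² × 0.836127 → 0.0125419 m²
V = v × A × t = 1.00852 m/s × 0.0125419 m² × 1 s = 0.0126488 m³
0.0126488 m³ ÷ (1.63871×10⁻⁵ m³/in³) = 771.875 in³

771.9 in³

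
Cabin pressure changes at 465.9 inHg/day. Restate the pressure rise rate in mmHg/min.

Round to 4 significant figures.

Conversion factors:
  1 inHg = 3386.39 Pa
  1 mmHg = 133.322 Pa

8.218 mmHg/min

465.9 inHg/day × 3386.39 Pa/inHg ÷ 86400 s/day = 18.2606 Pa/s
18.2606 Pa/s ÷ 133.322 Pa/mmHg × 60 s/min = 8.21797 mmHg/min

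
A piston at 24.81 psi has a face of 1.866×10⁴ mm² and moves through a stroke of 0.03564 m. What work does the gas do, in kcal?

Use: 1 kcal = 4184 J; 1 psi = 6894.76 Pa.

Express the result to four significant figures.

24.81 psi → 171059 Pa
1.866×10⁴ mm² → 0.01866 m²
F = P × A = 171059 × 0.01866 = 3191.96 N
W = F × d = 3191.96 × 0.03564 = 113.761 J
In kcal: 113.761 / 4184 = 0.0271895 kcal

0.02719 kcal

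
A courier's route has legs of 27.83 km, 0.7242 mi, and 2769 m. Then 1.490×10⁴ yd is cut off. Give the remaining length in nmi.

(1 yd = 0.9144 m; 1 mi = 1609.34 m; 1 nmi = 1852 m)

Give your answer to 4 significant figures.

27.83 km × 1000 → 27830 m
0.7242 mi × 1609.34 → 1165.48 m
2769 m (already m)
1.490×10⁴ yd × 0.9144 → 13624.6 m
Result: 27830 + 1165.48 + 2769 − 13624.6 = 18139.9 m
In nmi: 18139.9 / 1852 = 9.79476 nmi

9.795 nmi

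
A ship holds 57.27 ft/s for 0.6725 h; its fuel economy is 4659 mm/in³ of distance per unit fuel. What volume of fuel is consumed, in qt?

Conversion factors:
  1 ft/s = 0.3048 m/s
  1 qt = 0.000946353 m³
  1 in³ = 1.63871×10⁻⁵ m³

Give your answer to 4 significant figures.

157.1 qt

57.27 ft/s → 17.4559 m/s
0.6725 h → 2421 s
d = v × t = 17.4559 × 2421 = 42260.7 m
4659 mm/in³ → 284309 m/m³
V = d / (distance per unit fuel) = 42260.7 / 284309 = 0.148644 m³
In qt: 0.148644 / 0.000946353 = 157.07 qt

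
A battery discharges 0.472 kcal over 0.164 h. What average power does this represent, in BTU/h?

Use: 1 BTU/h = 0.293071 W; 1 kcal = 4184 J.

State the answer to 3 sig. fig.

0.472 kcal × 4184 = 1974.85 J
0.164 h × 3600 = 590.4 s
P = E / t = 1974.85 J / 590.4 s = 3.34494 W
3.34494 W ÷ (0.293071 W/BTU/h) = 11.4134 BTU/h

11.4 BTU/h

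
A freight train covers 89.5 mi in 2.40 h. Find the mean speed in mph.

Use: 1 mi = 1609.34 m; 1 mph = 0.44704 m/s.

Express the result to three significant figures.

37.3 mph

89.5 mi × 1609.34 = 144036 m
2.40 h × 3600 = 8640 s
v = d / t = 144036 m / 8640 s = 16.6708 m/s
16.6708 m/s ÷ (0.44704 m/s/mph) = 37.2915 mph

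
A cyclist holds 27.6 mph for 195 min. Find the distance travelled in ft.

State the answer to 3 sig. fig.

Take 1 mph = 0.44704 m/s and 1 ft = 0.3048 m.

27.6 mph × 0.44704 = 12.3383 m/s
195 min × 60 = 11700 s
d = v × t = 12.3383 m/s × 11700 s = 144358 m
144358 m ÷ (0.3048 m/ft) = 473615 ft

4.74×10⁵ ft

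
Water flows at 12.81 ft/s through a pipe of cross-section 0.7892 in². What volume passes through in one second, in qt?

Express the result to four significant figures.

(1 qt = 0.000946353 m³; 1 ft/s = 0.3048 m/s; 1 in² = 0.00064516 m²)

12.81 ft/s × 0.3048 → 3.90449 m/s
0.7892 in² × 0.00064516 → 5.0916×10⁻⁴ m²
V = v × A × t = 3.90449 m/s × 5.0916×10⁻⁴ m² × 1 s = 0.00198801 m³
0.00198801 m³ ÷ (0.000946353 m³/qt) = 2.10071 qt

2.101 qt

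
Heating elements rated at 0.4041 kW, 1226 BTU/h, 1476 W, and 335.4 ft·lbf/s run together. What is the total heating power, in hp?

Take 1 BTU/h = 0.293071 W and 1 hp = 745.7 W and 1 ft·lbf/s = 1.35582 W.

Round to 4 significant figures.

0.4041 kW × 1000 = 404.1 W
1226 BTU/h × 0.293071 = 359.305 W
1476 W (already W)
335.4 ft·lbf/s × 1.35582 = 454.742 W
Combined: 404.1 + 359.305 + 1476 + 454.742 = 2694.15 W
In hp: 2694.15 / 745.7 = 3.61291 hp

3.613 hp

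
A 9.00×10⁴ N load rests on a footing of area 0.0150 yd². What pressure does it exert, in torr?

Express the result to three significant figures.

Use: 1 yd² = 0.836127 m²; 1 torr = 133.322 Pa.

0.0150 yd² × 0.836127 = 0.0125419 m²
P = F / A = 90000 N / 0.0125419 m² = 7.17595×10⁶ Pa
7.17595×10⁶ Pa ÷ (133.322 Pa/torr) = 53824.2 torr

5.38×10⁴ torr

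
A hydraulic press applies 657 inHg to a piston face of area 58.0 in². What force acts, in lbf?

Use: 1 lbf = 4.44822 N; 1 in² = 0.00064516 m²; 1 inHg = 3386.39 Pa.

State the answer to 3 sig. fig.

1.87×10⁴ lbf

657 inHg × 3386.39 = 2.22486×10⁶ Pa
58.0 in² × 0.00064516 = 0.0374193 m²
F = P × A = 2.22486×10⁶ Pa × 0.0374193 m² = 83252.7 N
83252.7 N ÷ (4.44822 N/lbf) = 18716 lbf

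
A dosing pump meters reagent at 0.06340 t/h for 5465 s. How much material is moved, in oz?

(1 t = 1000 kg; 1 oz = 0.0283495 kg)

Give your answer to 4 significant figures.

3395 oz

0.06340 t/h → 0.0176111 kg/s
m = ṁ × t = 0.0176111 × 5465 = 96.2447 kg
In oz: 96.2447 / 0.0283495 = 3394.93 oz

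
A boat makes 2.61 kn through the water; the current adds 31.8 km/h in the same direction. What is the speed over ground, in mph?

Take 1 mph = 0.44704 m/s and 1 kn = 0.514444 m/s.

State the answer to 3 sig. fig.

22.8 mph

2.61 kn × 0.514444 = 1.3427 m/s
31.8 km/h × (1/3.6) = 8.83333 m/s
Combined: 1.3427 + 8.83333 = 10.176 m/s
In mph: 10.176 / 0.44704 = 22.7631 mph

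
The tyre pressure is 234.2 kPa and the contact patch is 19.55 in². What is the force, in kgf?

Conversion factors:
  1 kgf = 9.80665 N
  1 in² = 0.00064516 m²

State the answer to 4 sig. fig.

234.2 kPa × 1000 → 234200 Pa
19.55 in² × 0.00064516 → 0.0126129 m²
F = P × A = 234200 Pa × 0.0126129 m² = 2953.94 N
2953.94 N ÷ (9.80665 N/kgf) = 301.218 kgf

301.2 kgf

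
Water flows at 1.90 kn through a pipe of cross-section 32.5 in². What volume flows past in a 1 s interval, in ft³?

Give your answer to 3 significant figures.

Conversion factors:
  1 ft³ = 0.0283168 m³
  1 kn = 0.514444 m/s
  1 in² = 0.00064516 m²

0.724 ft³

1.90 kn × 0.514444 = 0.977444 m/s
32.5 in² × 0.00064516 = 0.0209677 m²
V = v × A × t = 0.977444 m/s × 0.0209677 m² × 1 s = 0.0204948 m³
0.0204948 m³ ÷ (0.0283168 m³/ft³) = 0.723768 ft³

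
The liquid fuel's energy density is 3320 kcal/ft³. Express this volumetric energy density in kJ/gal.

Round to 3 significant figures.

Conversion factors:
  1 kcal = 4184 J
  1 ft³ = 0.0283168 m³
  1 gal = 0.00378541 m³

1860 kJ/gal

3320 kcal/ft³ × 4184 J/kcal ÷ 0.0283168 m³/ft³ = 4.90553×10⁸ J/m³
4.90553×10⁸ J/m³ ÷ 1000 J/kJ × 0.00378541 m³/gal = 1856.94 kJ/gal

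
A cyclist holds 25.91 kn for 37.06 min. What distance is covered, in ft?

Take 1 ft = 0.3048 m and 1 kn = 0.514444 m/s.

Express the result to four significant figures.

9.724×10⁴ ft

25.91 kn × 0.514444 = 13.3292 m/s
37.06 min × 60 = 2223.6 s
d = v × t = 13.3292 m/s × 2223.6 s = 29638.8 m
29638.8 m ÷ (0.3048 m/ft) = 97240.2 ft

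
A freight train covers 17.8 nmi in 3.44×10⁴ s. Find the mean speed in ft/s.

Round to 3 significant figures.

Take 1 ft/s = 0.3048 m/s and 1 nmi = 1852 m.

3.14 ft/s

17.8 nmi × 1852 = 32965.6 m
v = d / t = 32965.6 m / 34400 s = 0.958302 m/s
0.958302 m/s ÷ (0.3048 m/s/ft/s) = 3.14404 ft/s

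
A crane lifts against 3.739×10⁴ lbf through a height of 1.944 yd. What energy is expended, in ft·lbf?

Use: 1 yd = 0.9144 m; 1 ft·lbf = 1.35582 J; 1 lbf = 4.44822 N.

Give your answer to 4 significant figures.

2.181×10⁵ ft·lbf

3.739×10⁴ lbf × 4.44822 = 166319 N
1.944 yd × 0.9144 = 1.77759 m
W = F × d = 166319 N × 1.77759 m = 295647 J
295647 J ÷ (1.35582 J/ft·lbf) = 218058 ft·lbf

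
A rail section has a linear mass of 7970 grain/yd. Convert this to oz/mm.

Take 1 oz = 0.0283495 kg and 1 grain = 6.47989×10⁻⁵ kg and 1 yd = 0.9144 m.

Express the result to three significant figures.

0.0199 oz/mm

7970 grain/yd × 6.47989×10⁻⁵ kg/grain ÷ 0.9144 m/yd = 0.564794 kg/m
0.564794 kg/m ÷ 0.0283495 kg/oz × 0.001 m/mm = 0.0199225 oz/mm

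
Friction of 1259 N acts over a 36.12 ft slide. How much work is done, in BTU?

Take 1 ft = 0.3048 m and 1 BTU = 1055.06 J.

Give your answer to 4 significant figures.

36.12 ft × 0.3048 → 11.0094 m
W = F × d = 1259 N × 11.0094 m = 13860.8 J
13860.8 J ÷ (1055.06 J/BTU) = 13.1375 BTU

13.14 BTU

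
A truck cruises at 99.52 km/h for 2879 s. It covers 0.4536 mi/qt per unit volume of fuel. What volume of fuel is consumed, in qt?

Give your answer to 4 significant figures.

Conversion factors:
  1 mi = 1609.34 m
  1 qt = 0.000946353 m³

109.0 qt

99.52 km/h → 27.6444 m/s
d = v × t = 27.6444 × 2879 = 79588.2 m
0.4536 mi/qt → 771379 m/m³
V = d / (distance per unit fuel) = 79588.2 / 771379 = 0.103177 m³
In qt: 0.103177 / 0.000946353 = 109.026 qt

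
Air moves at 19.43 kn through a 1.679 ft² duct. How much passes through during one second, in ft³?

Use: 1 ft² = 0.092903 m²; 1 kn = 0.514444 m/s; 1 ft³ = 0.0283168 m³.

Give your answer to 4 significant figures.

55.06 ft³

19.43 kn × 0.514444 = 9.99565 m/s
1.679 ft² × 0.092903 = 0.155984 m²
V = v × A × t = 9.99565 m/s × 0.155984 m² × 1 s = 1.55916 m³
1.55916 m³ ÷ (0.0283168 m³/ft³) = 55.0613 ft³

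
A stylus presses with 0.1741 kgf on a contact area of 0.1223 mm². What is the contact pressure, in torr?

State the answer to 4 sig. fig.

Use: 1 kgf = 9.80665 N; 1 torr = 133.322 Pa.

1.047×10⁵ torr

0.1741 kgf × 9.80665 = 1.70734 N
0.1223 mm² × 10⁻⁶ = 1.223×10⁻⁷ m²
P = F / A = 1.70734 N / 1.223×10⁻⁷ m² = 1.39603×10⁷ Pa
1.39603×10⁷ Pa ÷ (133.322 Pa/torr) = 104711 torr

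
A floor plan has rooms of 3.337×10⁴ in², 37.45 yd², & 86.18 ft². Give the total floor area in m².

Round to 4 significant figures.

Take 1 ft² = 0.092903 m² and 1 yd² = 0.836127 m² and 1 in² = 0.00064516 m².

60.85 m²

3.337×10⁴ in² × 0.00064516 → 21.529 m²
37.45 yd² × 0.836127 → 31.313 m²
86.18 ft² × 0.092903 → 8.00638 m²
Combined: 21.529 + 31.313 + 8.00638 = 60.8484 m²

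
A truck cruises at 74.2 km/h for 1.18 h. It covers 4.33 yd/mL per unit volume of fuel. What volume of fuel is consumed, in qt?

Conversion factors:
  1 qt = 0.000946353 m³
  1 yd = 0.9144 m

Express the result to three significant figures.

23.4 qt

74.2 km/h → 20.6111 m/s
1.18 h → 4248 s
d = v × t = 20.6111 × 4248 = 87556 m
4.33 yd/mL → 3.95935×10⁶ m/m³
V = d / (distance per unit fuel) = 87556 / 3.95935×10⁶ = 0.0221137 m³
In qt: 0.0221137 / 0.000946353 = 23.3673 qt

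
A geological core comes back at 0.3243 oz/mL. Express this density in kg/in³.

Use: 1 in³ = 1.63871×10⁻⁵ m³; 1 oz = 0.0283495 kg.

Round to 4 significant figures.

0.1507 kg/in³

0.3243 oz/mL × 0.0283495 kg/oz ÷ 10⁻⁶ m³/mL = 9193.74 kg/m³
9193.74 kg/m³ × 1.63871×10⁻⁵ m³/in³ = 0.150659 kg/in³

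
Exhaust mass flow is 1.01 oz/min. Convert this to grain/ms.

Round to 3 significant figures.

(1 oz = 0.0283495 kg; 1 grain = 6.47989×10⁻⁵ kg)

0.00736 grain/ms

1.01 oz/min × 0.0283495 kg/oz ÷ 60 s/min = 4.77217×10⁻⁴ kg/s
4.77217×10⁻⁴ kg/s ÷ 6.47989×10⁻⁵ kg/grain × 0.001 s/ms = 0.00736458 grain/ms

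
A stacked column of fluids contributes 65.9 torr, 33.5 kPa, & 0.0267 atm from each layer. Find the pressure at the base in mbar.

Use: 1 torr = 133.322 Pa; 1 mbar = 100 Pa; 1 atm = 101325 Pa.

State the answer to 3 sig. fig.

450 mbar

65.9 torr × 133.322 = 8785.92 Pa
33.5 kPa × 1000 = 33500 Pa
0.0267 atm × 101325 = 2705.38 Pa
Total: 8785.92 + 33500 + 2705.38 = 44991.3 Pa
In mbar: 44991.3 / 100 = 449.913 mbar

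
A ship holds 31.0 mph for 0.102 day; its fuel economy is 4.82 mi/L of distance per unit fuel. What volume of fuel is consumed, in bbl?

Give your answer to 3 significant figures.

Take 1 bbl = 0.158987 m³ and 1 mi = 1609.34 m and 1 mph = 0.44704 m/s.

31.0 mph → 13.8582 m/s
0.102 day → 8812.8 s
d = v × t = 13.8582 × 8812.8 = 122130 m
4.82 mi/L → 7.75702×10⁶ m/m³
V = d / (distance per unit fuel) = 122130 / 7.75702×10⁶ = 0.0157444 m³
In bbl: 0.0157444 / 0.158987 = 0.0990295 bbl

0.0990 bbl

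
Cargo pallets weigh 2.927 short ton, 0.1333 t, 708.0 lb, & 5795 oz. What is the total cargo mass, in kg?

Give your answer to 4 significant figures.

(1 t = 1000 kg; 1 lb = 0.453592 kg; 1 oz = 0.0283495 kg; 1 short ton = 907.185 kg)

2.927 short ton × 907.185 = 2655.33 kg
0.1333 t × 1000 = 133.3 kg
708.0 lb × 0.453592 = 321.143 kg
5795 oz × 0.0283495 = 164.285 kg
Combined: 2655.33 + 133.3 + 321.143 + 164.285 = 3274.06 kg

3274 kg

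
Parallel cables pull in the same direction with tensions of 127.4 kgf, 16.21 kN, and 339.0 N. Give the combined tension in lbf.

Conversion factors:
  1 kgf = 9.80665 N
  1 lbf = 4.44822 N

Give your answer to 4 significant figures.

127.4 kgf × 9.80665 → 1249.37 N
16.21 kN × 1000 → 16210 N
339.0 N (already N)
Total: 1249.37 + 16210 + 339 = 17798.4 N
In lbf: 17798.4 / 4.44822 = 4001.24 lbf

4001 lbf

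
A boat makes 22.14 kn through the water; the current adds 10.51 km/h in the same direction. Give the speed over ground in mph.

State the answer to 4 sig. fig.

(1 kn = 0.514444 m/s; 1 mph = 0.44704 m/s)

32.01 mph

22.14 kn × 0.514444 = 11.3898 m/s
10.51 km/h × (1/3.6) = 2.91944 m/s
Sum: 11.3898 + 2.91944 = 14.3092 m/s
In mph: 14.3092 / 0.44704 = 32.0088 mph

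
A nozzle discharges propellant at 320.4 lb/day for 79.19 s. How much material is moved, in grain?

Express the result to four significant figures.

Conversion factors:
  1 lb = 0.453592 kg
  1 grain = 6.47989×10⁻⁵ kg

320.4 lb/day → 0.00168207 kg/s
m = ṁ × t = 0.00168207 × 79.19 = 0.133203 kg
In grain: 0.133203 / 6.47989×10⁻⁵ = 2055.64 grain

2056 grain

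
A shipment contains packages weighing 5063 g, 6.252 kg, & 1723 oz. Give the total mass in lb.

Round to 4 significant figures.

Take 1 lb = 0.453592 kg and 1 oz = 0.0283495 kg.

5063 g × 0.001 = 5.063 kg
6.252 kg (already kg)
1723 oz × 0.0283495 = 48.8462 kg
Sum: 5.063 + 6.252 + 48.8462 = 60.1612 kg
In lb: 60.1612 / 0.453592 = 132.633 lb

132.6 lb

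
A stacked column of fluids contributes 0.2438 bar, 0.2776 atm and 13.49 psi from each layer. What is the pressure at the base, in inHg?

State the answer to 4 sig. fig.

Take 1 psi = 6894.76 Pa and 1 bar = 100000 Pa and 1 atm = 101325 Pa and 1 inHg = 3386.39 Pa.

0.2438 bar × 100000 → 24380 Pa
0.2776 atm × 101325 → 28127.8 Pa
13.49 psi × 6894.76 → 93010.3 Pa
Combined: 24380 + 28127.8 + 93010.3 = 145518 Pa
In inHg: 145518 / 3386.39 = 42.9714 inHg

42.97 inHg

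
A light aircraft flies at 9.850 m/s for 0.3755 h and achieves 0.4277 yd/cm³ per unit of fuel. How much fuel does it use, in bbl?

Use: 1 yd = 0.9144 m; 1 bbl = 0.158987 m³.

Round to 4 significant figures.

0.3755 h → 1351.8 s
d = v × t = 9.85 × 1351.8 = 13315.2 m
0.4277 yd/cm³ → 391089 m/m³
V = d / (distance per unit fuel) = 13315.2 / 391089 = 0.0340465 m³
In bbl: 0.0340465 / 0.158987 = 0.214146 bbl

0.2141 bbl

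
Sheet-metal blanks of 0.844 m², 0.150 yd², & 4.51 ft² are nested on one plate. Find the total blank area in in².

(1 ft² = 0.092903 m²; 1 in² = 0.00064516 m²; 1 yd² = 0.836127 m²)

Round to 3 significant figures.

2150 in²

0.844 m² (already m²)
0.150 yd² × 0.836127 → 0.125419 m²
4.51 ft² × 0.092903 → 0.418993 m²
Combined: 0.844 + 0.125419 + 0.418993 = 1.38841 m²
In in²: 1.38841 / 0.00064516 = 2152.04 in²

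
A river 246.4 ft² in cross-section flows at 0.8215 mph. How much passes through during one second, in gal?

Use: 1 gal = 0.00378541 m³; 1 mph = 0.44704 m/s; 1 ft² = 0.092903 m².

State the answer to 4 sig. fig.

0.8215 mph × 0.44704 → 0.367243 m/s
246.4 ft² × 0.092903 → 22.8913 m²
V = v × A × t = 0.367243 m/s × 22.8913 m² × 1 s = 8.40667 m³
8.40667 m³ ÷ (0.00378541 m³/gal) = 2220.81 gal

2221 gal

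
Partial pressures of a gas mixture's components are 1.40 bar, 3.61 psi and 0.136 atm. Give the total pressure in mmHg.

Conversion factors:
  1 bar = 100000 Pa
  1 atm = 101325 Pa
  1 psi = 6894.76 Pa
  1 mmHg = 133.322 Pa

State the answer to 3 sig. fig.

1.40 bar × 100000 = 140000 Pa
3.61 psi × 6894.76 = 24890.1 Pa
0.136 atm × 101325 = 13780.2 Pa
Total: 140000 + 24890.1 + 13780.2 = 178670 Pa
In mmHg: 178670 / 133.322 = 1340.14 mmHg

1340 mmHg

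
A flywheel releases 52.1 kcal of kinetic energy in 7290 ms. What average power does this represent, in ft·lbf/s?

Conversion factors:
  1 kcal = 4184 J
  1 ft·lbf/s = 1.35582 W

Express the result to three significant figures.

52.1 kcal × 4184 → 217986 J
7290 ms × 0.001 → 7.29 s
P = E / t = 217986 J / 7.29 s = 29902.1 W
29902.1 W ÷ (1.35582 W/ft·lbf/s) = 22054.6 ft·lbf/s

2.21×10⁴ ft·lbf/s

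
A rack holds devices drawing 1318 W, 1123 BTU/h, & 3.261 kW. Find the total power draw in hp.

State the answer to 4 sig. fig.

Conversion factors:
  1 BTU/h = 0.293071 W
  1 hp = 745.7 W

1318 W (already W)
1123 BTU/h × 0.293071 → 329.119 W
3.261 kW × 1000 → 3261 W
Combined: 1318 + 329.119 + 3261 = 4908.12 W
In hp: 4908.12 / 745.7 = 6.5819 hp

6.582 hp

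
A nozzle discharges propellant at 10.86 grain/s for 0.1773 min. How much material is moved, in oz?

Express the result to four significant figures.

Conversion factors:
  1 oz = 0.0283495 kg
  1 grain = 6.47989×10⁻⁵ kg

10.86 grain/s → 7.03716×10⁻⁴ kg/s
0.1773 min → 10.638 s
m = ṁ × t = 7.03716×10⁻⁴ × 10.638 = 0.00748613 kg
In oz: 0.00748613 / 0.0283495 = 0.264066 oz

0.2641 oz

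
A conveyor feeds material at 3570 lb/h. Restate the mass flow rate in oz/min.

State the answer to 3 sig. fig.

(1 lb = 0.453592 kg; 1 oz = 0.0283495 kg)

952 oz/min

3570 lb/h × 0.453592 kg/lb ÷ 3600 s/h = 0.449812 kg/s
0.449812 kg/s ÷ 0.0283495 kg/oz × 60 s/min = 952 oz/min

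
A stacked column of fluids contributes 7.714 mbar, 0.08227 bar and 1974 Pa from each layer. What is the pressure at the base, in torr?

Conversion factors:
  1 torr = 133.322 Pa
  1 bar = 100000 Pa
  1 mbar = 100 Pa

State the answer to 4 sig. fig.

7.714 mbar × 100 → 771.4 Pa
0.08227 bar × 100000 → 8227 Pa
1974 Pa (already Pa)
Combined: 771.4 + 8227 + 1974 = 10972.4 Pa
In torr: 10972.4 / 133.322 = 82.3 torr

82.30 torr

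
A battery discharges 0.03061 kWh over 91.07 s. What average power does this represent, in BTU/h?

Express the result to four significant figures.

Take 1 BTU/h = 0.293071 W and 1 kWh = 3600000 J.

4129 BTU/h

0.03061 kWh × 3600000 → 110196 J
P = E / t = 110196 J / 91.07 s = 1210.01 W
1210.01 W ÷ (0.293071 W/BTU/h) = 4128.73 BTU/h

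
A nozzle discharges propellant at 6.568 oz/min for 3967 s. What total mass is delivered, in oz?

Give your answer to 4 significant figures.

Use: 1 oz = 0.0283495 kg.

6.568 oz/min → 0.00310333 kg/s
m = ṁ × t = 0.00310333 × 3967 = 12.3109 kg
In oz: 12.3109 / 0.0283495 = 434.255 oz

434.3 oz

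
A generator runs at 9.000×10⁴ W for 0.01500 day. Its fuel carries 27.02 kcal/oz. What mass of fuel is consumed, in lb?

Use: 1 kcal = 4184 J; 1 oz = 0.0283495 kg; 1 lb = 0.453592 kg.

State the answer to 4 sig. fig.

64.48 lb

0.01500 day → 1296 s
E = P × t = 90000 × 1296 = 1.1664×10⁸ J
27.02 kcal/oz → 3.98778×10⁶ J/kg
m = E / e_s = 1.1664×10⁸ / 3.98778×10⁶ = 29.2494 kg
In lb: 29.2494 / 0.453592 = 64.4839 lb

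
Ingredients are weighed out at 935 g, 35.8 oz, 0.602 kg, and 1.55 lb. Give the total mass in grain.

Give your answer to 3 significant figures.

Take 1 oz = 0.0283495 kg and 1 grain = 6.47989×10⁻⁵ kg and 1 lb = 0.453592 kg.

5.02×10⁴ grain

935 g × 0.001 → 0.935 kg
35.8 oz × 0.0283495 → 1.01491 kg
0.602 kg (already kg)
1.55 lb × 0.453592 → 0.703068 kg
Total: 0.935 + 1.01491 + 0.602 + 0.703068 = 3.25498 kg
In grain: 3.25498 / 6.47989×10⁻⁵ = 50232 grain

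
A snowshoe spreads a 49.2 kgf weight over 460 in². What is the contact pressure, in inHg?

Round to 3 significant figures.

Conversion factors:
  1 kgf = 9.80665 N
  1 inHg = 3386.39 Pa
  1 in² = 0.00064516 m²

0.480 inHg

49.2 kgf × 9.80665 = 482.487 N
460 in² × 0.00064516 = 0.296774 m²
P = F / A = 482.487 N / 0.296774 m² = 1625.77 Pa
1625.77 Pa ÷ (3386.39 Pa/inHg) = 0.480089 inHg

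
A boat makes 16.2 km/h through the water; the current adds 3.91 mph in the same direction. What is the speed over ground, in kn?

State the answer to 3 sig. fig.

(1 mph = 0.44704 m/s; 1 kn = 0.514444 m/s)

16.2 km/h × (1/3.6) = 4.5 m/s
3.91 mph × 0.44704 = 1.74793 m/s
Sum: 4.5 + 1.74793 = 6.24793 m/s
In kn: 6.24793 / 0.514444 = 12.145 kn

12.1 kn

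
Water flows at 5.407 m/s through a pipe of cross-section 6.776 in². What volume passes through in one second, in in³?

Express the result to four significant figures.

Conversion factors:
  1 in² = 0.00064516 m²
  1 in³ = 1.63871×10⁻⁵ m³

1442 in³

6.776 in² × 0.00064516 → 0.0043716 m²
V = v × A × t = 5.407 m/s × 0.0043716 m² × 1 s = 0.0236372 m³
0.0236372 m³ ÷ (1.63871×10⁻⁵ m³/in³) = 1442.43 in³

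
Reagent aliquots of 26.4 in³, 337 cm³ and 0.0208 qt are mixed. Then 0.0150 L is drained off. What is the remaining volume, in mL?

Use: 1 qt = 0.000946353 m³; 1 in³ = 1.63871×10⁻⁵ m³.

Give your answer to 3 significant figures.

774 mL

26.4 in³ × 1.63871×10⁻⁵ → 4.32619×10⁻⁴ m³
337 cm³ × 10⁻⁶ → 3.37×10⁻⁴ m³
0.0208 qt × 0.000946353 → 1.96841×10⁻⁵ m³
0.0150 L × 0.001 → 1.5×10⁻⁵ m³
Result: 4.32619×10⁻⁴ + 3.37×10⁻⁴ + 1.96841×10⁻⁵ − 1.5×10⁻⁵ = 7.74303×10⁻⁴ m³
In mL: 7.74303×10⁻⁴ / 10⁻⁶ = 774.303 mL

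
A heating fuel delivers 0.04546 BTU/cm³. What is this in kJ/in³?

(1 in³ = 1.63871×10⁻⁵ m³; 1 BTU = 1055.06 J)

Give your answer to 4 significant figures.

0.04546 BTU/cm³ × 1055.06 J/BTU ÷ 10⁻⁶ m³/cm³ = 4.7963×10⁷ J/m³
4.7963×10⁷ J/m³ ÷ 1000 J/kJ × 1.63871×10⁻⁵ m³/in³ = 0.785974 kJ/in³

0.7860 kJ/in³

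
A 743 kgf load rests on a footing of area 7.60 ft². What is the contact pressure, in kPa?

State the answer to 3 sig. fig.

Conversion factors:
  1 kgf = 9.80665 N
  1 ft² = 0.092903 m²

743 kgf × 9.80665 → 7286.34 N
7.60 ft² × 0.092903 → 0.706063 m²
P = F / A = 7286.34 N / 0.706063 m² = 10319.7 Pa
10319.7 Pa ÷ (1000 Pa/kPa) = 10.3197 kPa

10.3 kPa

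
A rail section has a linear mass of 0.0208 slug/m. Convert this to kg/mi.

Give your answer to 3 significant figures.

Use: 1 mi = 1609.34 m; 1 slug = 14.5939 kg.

489 kg/mi

0.0208 slug/m × 14.5939 kg/slug = 0.303553 kg/m
0.303553 kg/m × 1609.34 m/mi = 488.52 kg/mi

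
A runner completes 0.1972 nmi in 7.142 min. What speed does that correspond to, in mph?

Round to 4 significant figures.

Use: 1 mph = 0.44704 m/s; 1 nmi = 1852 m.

0.1972 nmi × 1852 = 365.214 m
7.142 min × 60 = 428.52 s
v = d / t = 365.214 m / 428.52 s = 0.852268 m/s
0.852268 m/s ÷ (0.44704 m/s/mph) = 1.90647 mph

1.906 mph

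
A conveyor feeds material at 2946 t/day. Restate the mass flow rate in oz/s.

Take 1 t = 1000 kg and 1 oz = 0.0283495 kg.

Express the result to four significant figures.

2946 t/day × 1000 kg/t ÷ 86400 s/day = 34.0972 kg/s
34.0972 kg/s ÷ 0.0283495 kg/oz = 1202.74 oz/s

1203 oz/s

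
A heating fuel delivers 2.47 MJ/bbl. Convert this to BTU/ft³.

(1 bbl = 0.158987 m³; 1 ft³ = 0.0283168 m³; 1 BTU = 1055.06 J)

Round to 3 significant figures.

2.47 MJ/bbl × 1000000 J/MJ ÷ 0.158987 m³/bbl = 1.55359×10⁷ J/m³
1.55359×10⁷ J/m³ ÷ 1055.06 J/BTU × 0.0283168 m³/ft³ = 416.969 BTU/ft³

417 BTU/ft³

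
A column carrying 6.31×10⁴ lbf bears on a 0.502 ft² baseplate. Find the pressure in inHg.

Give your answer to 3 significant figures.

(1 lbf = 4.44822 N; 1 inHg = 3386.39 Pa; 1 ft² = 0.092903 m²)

6.31×10⁴ lbf × 4.44822 = 280683 N
0.502 ft² × 0.092903 = 0.0466373 m²
P = F / A = 280683 N / 0.0466373 m² = 6.01842×10⁶ Pa
6.01842×10⁶ Pa ÷ (3386.39 Pa/inHg) = 1777.24 inHg

1780 inHg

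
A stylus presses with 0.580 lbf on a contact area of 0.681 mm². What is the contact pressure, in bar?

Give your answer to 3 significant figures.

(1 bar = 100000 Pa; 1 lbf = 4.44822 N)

37.9 bar

0.580 lbf × 4.44822 = 2.57997 N
0.681 mm² × 10⁻⁶ = 6.81×10⁻⁷ m²
P = F / A = 2.57997 N / 6.81×10⁻⁷ m² = 3.7885×10⁶ Pa
3.7885×10⁶ Pa ÷ (100000 Pa/bar) = 37.885 bar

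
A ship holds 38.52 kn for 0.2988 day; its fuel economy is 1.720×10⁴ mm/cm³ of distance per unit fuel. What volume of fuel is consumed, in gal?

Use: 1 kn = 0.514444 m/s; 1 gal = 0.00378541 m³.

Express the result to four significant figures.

38.52 kn → 19.8164 m/s
0.2988 day → 25816.3 s
d = v × t = 19.8164 × 25816.3 = 511586 m
1.720×10⁴ mm/cm³ → 1.72×10⁷ m/m³
V = d / (distance per unit fuel) = 511586 / 1.72×10⁷ = 0.0297434 m³
In gal: 0.0297434 / 0.00378541 = 7.85738 gal

7.857 gal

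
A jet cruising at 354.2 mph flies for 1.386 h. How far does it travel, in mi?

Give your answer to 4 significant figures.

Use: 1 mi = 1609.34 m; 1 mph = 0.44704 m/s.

490.9 mi

354.2 mph × 0.44704 → 158.342 m/s
1.386 h × 3600 → 4989.6 s
d = v × t = 158.342 m/s × 4989.6 s = 790063 m
790063 m ÷ (1609.34 m/mi) = 490.924 mi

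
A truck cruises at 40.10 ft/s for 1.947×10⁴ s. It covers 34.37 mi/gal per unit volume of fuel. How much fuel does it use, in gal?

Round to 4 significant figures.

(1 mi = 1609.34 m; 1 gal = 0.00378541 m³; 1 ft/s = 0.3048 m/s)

40.10 ft/s → 12.2225 m/s
d = v × t = 12.2225 × 19470 = 237972 m
34.37 mi/gal → 1.46122×10⁷ m/m³
V = d / (distance per unit fuel) = 237972 / 1.46122×10⁷ = 0.0162858 m³
In gal: 0.0162858 / 0.00378541 = 4.30226 gal

4.302 gal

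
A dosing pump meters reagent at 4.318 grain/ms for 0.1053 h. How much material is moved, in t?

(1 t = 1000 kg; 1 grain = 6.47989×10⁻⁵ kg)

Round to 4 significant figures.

0.1061 t

4.318 grain/ms → 0.279802 kg/s
0.1053 h → 379.08 s
m = ṁ × t = 0.279802 × 379.08 = 106.067 kg
In t: 106.067 / 1000 = 0.106067 t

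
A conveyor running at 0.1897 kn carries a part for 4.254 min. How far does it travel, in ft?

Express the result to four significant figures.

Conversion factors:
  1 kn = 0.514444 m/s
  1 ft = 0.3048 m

0.1897 kn × 0.514444 = 0.09759 m/s
4.254 min × 60 = 255.24 s
d = v × t = 0.09759 m/s × 255.24 s = 24.9089 m
24.9089 m ÷ (0.3048 m/ft) = 81.7221 ft

81.72 ft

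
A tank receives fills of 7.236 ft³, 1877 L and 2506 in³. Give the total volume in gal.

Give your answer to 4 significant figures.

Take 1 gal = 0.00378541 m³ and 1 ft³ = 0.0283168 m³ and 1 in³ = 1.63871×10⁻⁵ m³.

560.8 gal

7.236 ft³ × 0.0283168 = 0.2049 m³
1877 L × 0.001 = 1.877 m³
2506 in³ × 1.63871×10⁻⁵ = 0.0410661 m³
Sum: 0.2049 + 1.877 + 0.0410661 = 2.12297 m³
In gal: 2.12297 / 0.00378541 = 560.83 gal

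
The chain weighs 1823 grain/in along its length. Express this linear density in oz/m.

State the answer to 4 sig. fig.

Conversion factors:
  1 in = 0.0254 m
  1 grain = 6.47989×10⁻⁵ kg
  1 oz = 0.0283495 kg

164.0 oz/m

1823 grain/in × 6.47989×10⁻⁵ kg/grain ÷ 0.0254 m/in = 4.65072 kg/m
4.65072 kg/m ÷ 0.0283495 kg/oz = 164.049 oz/m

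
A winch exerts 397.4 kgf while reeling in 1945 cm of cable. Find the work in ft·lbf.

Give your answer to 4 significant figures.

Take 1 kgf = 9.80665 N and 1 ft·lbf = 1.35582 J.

5.591×10⁴ ft·lbf

397.4 kgf × 9.80665 → 3897.16 N
1945 cm × 0.01 → 19.45 m
W = F × d = 3897.16 N × 19.45 m = 75799.8 J
75799.8 J ÷ (1.35582 J/ft·lbf) = 55907 ft·lbf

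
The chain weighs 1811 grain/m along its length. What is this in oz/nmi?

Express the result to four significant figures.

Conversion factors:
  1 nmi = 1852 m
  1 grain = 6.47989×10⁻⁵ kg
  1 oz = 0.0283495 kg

7666 oz/nmi

1811 grain/m × 6.47989×10⁻⁵ kg/grain = 0.117351 kg/m
0.117351 kg/m ÷ 0.0283495 kg/oz × 1852 m/nmi = 7666.24 oz/nmi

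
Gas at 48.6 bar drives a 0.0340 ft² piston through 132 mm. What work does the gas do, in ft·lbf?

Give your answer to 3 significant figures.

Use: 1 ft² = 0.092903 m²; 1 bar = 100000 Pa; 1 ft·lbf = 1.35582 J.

1490 ft·lbf

48.6 bar → 4.86×10⁶ Pa
0.0340 ft² → 0.0031587 m²
F = P × A = 4.86×10⁶ × 0.0031587 = 15351.3 N
132 mm → 0.132 m
W = F × d = 15351.3 × 0.132 = 2026.37 J
In ft·lbf: 2026.37 / 1.35582 = 1494.57 ft·lbf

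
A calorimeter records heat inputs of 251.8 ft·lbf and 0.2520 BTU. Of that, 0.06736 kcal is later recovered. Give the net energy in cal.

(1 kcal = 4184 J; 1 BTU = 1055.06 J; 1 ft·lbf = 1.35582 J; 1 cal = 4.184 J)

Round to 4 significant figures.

251.8 ft·lbf × 1.35582 → 341.395 J
0.2520 BTU × 1055.06 → 265.875 J
0.06736 kcal × 4184 → 281.834 J
Net: 341.395 + 265.875 − 281.834 = 325.436 J
In cal: 325.436 / 4.184 = 77.7811 cal

77.78 cal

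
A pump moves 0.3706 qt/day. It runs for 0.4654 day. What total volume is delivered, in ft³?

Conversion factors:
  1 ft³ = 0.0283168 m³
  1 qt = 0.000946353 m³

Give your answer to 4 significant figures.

0.005764 ft³

0.3706 qt/day → 4.05924×10⁻⁹ m³/s
0.4654 day → 40210.6 s
V = Q × t = 4.05924×10⁻⁹ × 40210.6 = 1.63224×10⁻⁴ m³
In ft³: 1.63224×10⁻⁴ / 0.0283168 = 0.00576421 ft³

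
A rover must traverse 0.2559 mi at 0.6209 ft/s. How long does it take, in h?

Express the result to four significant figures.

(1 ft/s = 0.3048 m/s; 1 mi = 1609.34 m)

0.6045 h

0.2559 mi × 1609.34 = 411.83 m
0.6209 ft/s × 0.3048 = 0.18925 m/s
t = d / v = 411.83 m / 0.18925 m/s = 2176.12 s
2176.12 s ÷ (3600 s/h) = 0.604478 h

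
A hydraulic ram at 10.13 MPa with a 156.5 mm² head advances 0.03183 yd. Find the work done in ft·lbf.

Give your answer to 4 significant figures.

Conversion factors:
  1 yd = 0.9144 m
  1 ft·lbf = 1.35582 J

34.03 ft·lbf

10.13 MPa → 1.013×10⁷ Pa
156.5 mm² → 1.565×10⁻⁴ m²
F = P × A = 1.013×10⁷ × 1.565×10⁻⁴ = 1585.34 N
0.03183 yd → 0.0291054 m
W = F × d = 1585.34 × 0.0291054 = 46.142 J
In ft·lbf: 46.142 / 1.35582 = 34.0325 ft·lbf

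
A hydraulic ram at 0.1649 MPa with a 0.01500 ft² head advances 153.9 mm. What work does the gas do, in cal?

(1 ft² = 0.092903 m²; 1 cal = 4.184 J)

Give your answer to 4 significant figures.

0.1649 MPa → 164900 Pa
0.01500 ft² → 0.00139354 m²
F = P × A = 164900 × 0.00139354 = 229.795 N
153.9 mm → 0.1539 m
W = F × d = 229.795 × 0.1539 = 35.3655 J
In cal: 35.3655 / 4.184 = 8.45256 cal

8.453 cal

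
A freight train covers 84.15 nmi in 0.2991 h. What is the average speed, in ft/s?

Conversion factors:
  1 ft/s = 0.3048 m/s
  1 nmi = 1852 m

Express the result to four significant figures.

84.15 nmi × 1852 = 155846 m
0.2991 h × 3600 = 1076.76 s
v = d / t = 155846 m / 1076.76 s = 144.736 m/s
144.736 m/s ÷ (0.3048 m/s/ft/s) = 474.856 ft/s

474.9 ft/s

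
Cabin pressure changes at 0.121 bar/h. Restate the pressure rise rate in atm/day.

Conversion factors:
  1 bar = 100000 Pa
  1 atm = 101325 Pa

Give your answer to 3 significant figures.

2.87 atm/day

0.121 bar/h × 100000 Pa/bar ÷ 3600 s/h = 3.36111 Pa/s
3.36111 Pa/s ÷ 101325 Pa/atm × 86400 s/day = 2.86602 atm/day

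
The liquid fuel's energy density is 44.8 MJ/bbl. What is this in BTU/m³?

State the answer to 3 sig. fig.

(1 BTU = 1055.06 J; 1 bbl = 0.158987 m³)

44.8 MJ/bbl × 1000000 J/MJ ÷ 0.158987 m³/bbl = 2.81784×10⁸ J/m³
2.81784×10⁸ J/m³ ÷ 1055.06 J/BTU = 267079 BTU/m³

2.67×10⁵ BTU/m³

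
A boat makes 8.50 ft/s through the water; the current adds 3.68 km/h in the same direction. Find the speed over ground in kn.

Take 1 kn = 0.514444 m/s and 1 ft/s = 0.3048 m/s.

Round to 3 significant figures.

8.50 ft/s × 0.3048 → 2.5908 m/s
3.68 km/h × (1/3.6) → 1.02222 m/s
Total: 2.5908 + 1.02222 = 3.61302 m/s
In kn: 3.61302 / 0.514444 = 7.02316 kn

7.02 kn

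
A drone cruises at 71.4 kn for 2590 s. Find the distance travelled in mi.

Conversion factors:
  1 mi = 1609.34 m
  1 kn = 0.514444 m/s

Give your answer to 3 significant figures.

71.4 kn × 0.514444 = 36.7313 m/s
d = v × t = 36.7313 m/s × 2590 s = 95134.1 m
95134.1 m ÷ (1609.34 m/mi) = 59.1137 mi

59.1 mi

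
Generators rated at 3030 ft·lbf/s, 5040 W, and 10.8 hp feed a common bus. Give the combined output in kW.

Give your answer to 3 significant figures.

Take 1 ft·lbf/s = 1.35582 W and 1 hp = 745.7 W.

17.2 kW

3030 ft·lbf/s × 1.35582 = 4108.13 W
5040 W (already W)
10.8 hp × 745.7 = 8053.56 W
Combined: 4108.13 + 5040 + 8053.56 = 17201.7 W
In kW: 17201.7 / 1000 = 17.2017 kW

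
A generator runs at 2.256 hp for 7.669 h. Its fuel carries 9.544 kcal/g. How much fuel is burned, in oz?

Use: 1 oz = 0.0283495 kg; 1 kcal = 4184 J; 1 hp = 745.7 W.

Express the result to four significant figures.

41.03 oz

2.256 hp → 1682.3 W
7.669 h → 27608.4 s
E = P × t = 1682.3 × 27608.4 = 4.64456×10⁷ J
9.544 kcal/g → 3.99321×10⁷ J/kg
m = E / e_s = 4.64456×10⁷ / 3.99321×10⁷ = 1.16311 kg
In oz: 1.16311 / 0.0283495 = 41.0275 oz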